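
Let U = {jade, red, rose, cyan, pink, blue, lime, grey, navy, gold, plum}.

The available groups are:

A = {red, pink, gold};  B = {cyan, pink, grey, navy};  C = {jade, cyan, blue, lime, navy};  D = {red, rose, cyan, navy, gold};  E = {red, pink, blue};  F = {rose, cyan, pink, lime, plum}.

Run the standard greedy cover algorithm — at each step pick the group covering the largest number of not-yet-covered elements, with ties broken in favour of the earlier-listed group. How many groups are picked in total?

4

Greedy: pick C (covers 5 new) → pick A (covers 3 new) → pick F (covers 2 new) → pick B (covers 1 new). Total picks: 4.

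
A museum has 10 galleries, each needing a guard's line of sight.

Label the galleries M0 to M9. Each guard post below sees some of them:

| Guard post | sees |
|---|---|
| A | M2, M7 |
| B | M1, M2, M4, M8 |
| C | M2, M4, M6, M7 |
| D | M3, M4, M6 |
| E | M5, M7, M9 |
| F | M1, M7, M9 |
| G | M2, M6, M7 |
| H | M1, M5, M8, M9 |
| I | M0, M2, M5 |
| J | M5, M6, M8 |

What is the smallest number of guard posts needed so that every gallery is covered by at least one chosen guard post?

D and F and I and J together: D ∪ F ∪ I ∪ J = {M0, M1, M2, M3, M4, M5, M6, M7, M8, M9} — every gallery is covered.
Only I contains M0, so I is forced; the remaining 7 galleries need at least 3 more guard posts (each remaining guard post adds at most 3) — so at least 4 guard posts are needed, and 4 is optimal.

4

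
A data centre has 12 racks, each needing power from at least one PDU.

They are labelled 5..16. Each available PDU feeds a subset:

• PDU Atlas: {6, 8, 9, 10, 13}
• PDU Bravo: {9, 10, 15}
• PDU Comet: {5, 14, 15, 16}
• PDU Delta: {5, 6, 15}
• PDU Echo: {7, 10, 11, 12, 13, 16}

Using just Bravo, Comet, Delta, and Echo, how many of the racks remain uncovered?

1

Union of Bravo, Comet, Delta, Echo = {5, 6, 7, 9, 10, 11, 12, 13, 14, 15, 16}.
Not covered: 8 — 1 rack.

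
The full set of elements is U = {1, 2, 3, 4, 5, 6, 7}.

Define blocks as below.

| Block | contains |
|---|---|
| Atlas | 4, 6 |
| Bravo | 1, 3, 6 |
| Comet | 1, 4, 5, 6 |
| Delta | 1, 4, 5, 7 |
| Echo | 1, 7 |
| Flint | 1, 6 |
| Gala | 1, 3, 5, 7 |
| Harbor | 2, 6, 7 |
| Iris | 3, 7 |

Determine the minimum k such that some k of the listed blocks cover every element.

3

Delta, Harbor, and Iris cover everything between them: the union {1, 2, 3, 4, 5, 6, 7} is all of U.
Only Harbor contains 2, so Harbor is forced; the remaining 4 elements need at least 2 more blocks (each remaining block adds at most 3) — so at least 3 blocks are needed, and 3 is optimal.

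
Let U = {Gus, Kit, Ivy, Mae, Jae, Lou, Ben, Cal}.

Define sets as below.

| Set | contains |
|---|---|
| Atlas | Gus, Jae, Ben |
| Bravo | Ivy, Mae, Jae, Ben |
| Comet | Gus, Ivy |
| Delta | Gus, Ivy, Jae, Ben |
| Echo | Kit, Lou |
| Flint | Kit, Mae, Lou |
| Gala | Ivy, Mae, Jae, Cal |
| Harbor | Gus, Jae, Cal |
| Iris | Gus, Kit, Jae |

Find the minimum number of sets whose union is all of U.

3

Take {Bravo, Echo, Harbor}. Their union is {Gus, Kit, Ivy, Mae, Jae, Lou, Ben, Cal}, which is all 8 elements.
No 2 of the 9 sets cover everything (all 36 combinations miss at least one element), so 3 is optimal.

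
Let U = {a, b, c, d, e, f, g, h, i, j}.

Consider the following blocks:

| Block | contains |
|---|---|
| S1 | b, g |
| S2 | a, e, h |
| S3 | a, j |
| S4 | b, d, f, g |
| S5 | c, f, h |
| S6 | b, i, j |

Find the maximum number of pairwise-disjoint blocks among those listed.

S1, S3, S5 are pairwise disjoint (S1={b,g}; S3={a,j}; S5={c,f,h}).
Every remaining block overlaps one of these, and no 4 of the listed blocks are pairwise disjoint, so 3 is the maximum.

3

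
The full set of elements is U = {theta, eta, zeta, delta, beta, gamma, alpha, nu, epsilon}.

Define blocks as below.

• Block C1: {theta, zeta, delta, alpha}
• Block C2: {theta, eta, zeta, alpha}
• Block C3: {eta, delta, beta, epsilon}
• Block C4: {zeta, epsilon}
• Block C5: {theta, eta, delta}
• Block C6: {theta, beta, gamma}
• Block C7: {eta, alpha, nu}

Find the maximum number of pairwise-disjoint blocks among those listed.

C4, C6, C7 are pairwise disjoint (C4={zeta,epsilon}; C6={theta,beta,gamma}; C7={eta,alpha,nu}).
Every remaining block overlaps one of these, and no 4 of the listed blocks are pairwise disjoint, so 3 is the maximum.

3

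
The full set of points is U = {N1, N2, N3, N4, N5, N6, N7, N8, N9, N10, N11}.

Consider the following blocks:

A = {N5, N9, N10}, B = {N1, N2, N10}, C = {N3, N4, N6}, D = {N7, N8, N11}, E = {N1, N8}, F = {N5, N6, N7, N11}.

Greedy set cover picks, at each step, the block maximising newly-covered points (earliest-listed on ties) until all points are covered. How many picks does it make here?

5

Greedy: pick F (covers 4 new) → pick B (covers 3 new) → pick C (covers 2 new) → pick A (covers 1 new) → pick D (covers 1 new). Total picks: 5.
(The true minimum cover uses only 4 blocks, so greedy is not optimal here.)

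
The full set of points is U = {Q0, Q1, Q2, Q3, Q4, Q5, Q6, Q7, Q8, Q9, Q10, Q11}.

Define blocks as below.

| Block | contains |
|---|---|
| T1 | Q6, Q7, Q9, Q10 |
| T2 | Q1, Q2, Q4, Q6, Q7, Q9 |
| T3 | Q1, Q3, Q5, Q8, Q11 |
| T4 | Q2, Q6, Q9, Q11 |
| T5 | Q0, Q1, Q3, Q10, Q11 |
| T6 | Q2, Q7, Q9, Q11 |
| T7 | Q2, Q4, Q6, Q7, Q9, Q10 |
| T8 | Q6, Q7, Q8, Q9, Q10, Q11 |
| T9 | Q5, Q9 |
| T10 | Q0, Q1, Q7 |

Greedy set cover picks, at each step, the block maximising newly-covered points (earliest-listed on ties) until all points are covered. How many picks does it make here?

3

Greedy: pick T2 (covers 6 new) → pick T3 (covers 4 new) → pick T5 (covers 2 new). Total picks: 3.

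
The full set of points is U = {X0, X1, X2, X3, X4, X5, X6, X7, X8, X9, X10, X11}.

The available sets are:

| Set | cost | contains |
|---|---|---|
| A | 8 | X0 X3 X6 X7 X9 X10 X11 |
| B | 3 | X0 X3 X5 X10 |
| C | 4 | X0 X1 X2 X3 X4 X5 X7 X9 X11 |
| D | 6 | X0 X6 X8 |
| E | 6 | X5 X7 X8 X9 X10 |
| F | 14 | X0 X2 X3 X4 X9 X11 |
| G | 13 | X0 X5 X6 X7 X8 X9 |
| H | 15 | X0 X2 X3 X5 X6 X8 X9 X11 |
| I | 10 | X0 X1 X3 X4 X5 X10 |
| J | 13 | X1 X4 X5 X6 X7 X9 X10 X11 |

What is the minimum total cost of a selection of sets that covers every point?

B, C, D together cover every point (B ∪ C ∪ D = {X0, X1, X2, X3, X4, X5, X6, X7, X8, X9, X10, X11}); total cost 3 + 4 + 6 = 13.
No covering selection has total cost below 13.

13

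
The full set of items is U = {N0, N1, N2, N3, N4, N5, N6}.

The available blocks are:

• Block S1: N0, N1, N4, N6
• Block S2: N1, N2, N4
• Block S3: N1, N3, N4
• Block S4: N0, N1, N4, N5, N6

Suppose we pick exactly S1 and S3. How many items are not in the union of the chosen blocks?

Union of S1, S3 = {N0, N1, N3, N4, N6}.
Not covered: N2, N5 — 2 items.

2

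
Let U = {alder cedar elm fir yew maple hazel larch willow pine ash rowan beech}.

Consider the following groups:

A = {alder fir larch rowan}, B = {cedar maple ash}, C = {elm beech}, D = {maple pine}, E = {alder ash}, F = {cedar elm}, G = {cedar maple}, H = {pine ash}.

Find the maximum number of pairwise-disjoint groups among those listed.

4

A, C, G, H are pairwise disjoint (A={alder,fir,larch,rowan}; C={elm,beech}; G={cedar,maple}; H={pine,ash}).
Every remaining group overlaps one of these, and no 5 of the listed groups are pairwise disjoint, so 4 is the maximum.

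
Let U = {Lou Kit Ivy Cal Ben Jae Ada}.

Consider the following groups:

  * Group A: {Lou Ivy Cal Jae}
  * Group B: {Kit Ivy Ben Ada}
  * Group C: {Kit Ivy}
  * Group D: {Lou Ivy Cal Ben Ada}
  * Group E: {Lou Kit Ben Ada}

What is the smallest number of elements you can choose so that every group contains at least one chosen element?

2

H = {Kit, Ivy} meets every group (each contains at least one member of H), and |H| = 2.
No single element lies in every group, so at least 2 are needed and 2 is optimal.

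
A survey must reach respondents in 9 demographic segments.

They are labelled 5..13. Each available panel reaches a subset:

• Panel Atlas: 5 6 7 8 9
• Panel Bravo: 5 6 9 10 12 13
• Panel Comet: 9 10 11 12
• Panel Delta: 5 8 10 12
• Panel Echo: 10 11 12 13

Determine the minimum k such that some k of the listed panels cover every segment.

2

Take {Atlas, Echo}. Their union is {5, 6, 7, 8, 9, 10, 11, 12, 13}, which is all 9 segments.
No single panel has all 9 segments (the largest, Bravo, has 6), so 2 is optimal.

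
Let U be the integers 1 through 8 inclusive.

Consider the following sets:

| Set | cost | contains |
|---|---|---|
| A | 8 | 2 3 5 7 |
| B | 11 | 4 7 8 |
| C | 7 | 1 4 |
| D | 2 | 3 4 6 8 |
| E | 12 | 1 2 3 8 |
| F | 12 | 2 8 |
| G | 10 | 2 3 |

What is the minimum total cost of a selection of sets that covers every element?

17

A, C, D together cover every element (A ∪ C ∪ D = {1, 2, 3, 4, 5, 6, 7, 8}); total cost 8 + 7 + 2 = 17.
No covering selection has total cost below 17.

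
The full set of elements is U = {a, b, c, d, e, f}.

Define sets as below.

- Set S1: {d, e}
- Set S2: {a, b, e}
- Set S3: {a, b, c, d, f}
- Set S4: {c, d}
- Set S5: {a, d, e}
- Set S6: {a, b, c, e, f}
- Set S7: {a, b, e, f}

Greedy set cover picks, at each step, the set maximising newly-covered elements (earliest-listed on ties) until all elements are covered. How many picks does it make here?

Greedy: pick S3 (covers 5 new) → pick S1 (covers 1 new). Total picks: 2.

2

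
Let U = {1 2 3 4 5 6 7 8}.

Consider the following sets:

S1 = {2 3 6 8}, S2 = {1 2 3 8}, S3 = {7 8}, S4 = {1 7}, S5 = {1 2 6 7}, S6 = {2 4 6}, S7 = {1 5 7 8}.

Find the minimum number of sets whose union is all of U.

S2 and S6 and S7 together: S2 ∪ S6 ∪ S7 = {1, 2, 3, 4, 5, 6, 7, 8} — every point is covered.
Only S6 contains 4, so S6 is forced; the remaining 5 points need at least 2 more sets (each remaining set adds at most 4) — so at least 3 sets are needed, and 3 is optimal.

3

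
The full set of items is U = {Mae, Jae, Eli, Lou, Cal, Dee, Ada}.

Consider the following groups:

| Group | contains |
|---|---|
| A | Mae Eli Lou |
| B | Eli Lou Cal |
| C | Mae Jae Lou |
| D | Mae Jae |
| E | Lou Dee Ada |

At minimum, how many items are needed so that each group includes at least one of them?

H = {Jae, Lou} meets every group (each contains at least one member of H), and |H| = 2.
The groups B, D are pairwise disjoint, so any hitting set needs a separate item for each — at least 2. Hence 2 is optimal.

2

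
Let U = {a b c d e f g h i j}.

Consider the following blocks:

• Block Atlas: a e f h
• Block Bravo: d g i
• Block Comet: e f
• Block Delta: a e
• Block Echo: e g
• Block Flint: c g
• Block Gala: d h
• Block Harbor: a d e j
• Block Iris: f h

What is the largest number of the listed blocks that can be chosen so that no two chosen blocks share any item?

Delta, Flint, Iris are pairwise disjoint (Delta={a,e}; Flint={c,g}; Iris={f,h}).
Every remaining block overlaps one of these, and no 4 of the listed blocks are pairwise disjoint, so 3 is the maximum.

3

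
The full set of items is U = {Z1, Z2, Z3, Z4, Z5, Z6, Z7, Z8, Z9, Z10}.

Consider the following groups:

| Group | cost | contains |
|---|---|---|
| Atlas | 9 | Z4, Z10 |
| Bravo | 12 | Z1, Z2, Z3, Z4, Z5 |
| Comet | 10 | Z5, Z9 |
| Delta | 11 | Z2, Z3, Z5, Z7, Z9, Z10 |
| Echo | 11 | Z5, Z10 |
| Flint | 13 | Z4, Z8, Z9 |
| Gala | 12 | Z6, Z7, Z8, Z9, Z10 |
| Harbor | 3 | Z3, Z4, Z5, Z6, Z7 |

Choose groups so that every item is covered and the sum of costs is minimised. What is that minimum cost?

24

Bravo, Gala together cover every item (Bravo ∪ Gala = {Z1, Z2, Z3, Z4, Z5, Z6, Z7, Z8, Z9, Z10}); total cost 12 + 12 = 24.
The greedy pick Harbor, Delta, Bravo, Gala costs 38; no covering selection beats 24.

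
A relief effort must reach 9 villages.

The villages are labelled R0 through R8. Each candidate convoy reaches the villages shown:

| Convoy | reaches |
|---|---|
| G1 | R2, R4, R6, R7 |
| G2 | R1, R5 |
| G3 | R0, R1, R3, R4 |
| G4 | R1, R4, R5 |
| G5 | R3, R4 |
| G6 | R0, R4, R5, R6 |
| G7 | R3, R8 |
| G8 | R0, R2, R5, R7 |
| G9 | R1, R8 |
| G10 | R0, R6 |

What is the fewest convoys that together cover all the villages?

G1 and G3 and G7 and G8 together: G1 ∪ G3 ∪ G7 ∪ G8 = {R0, R1, R2, R3, R4, R5, R6, R7, R8} — every village is covered.
No 3 of the 10 convoys cover everything (all 120 combinations miss at least one village), so 4 is optimal.

4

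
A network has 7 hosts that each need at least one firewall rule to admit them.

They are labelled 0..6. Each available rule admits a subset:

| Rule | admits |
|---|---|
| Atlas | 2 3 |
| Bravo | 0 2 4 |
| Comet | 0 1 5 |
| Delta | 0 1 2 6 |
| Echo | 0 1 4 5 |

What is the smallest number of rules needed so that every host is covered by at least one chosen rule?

3

Atlas and Delta and Echo together: Atlas ∪ Delta ∪ Echo = {0, 1, 2, 3, 4, 5, 6} — every host is covered.
Only Atlas contains 3, so Atlas is forced; the remaining 5 hosts need at least 2 more rules (each remaining rule adds at most 4) — so at least 3 rules are needed, and 3 is optimal.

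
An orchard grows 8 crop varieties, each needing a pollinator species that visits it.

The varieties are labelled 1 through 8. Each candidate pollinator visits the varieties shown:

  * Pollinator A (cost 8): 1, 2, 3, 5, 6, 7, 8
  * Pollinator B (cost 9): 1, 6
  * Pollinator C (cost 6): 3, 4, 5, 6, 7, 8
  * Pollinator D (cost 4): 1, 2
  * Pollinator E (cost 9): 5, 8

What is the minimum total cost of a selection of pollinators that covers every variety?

10

C, D together cover every variety (C ∪ D = {1, 2, 3, 4, 5, 6, 7, 8}); total cost 6 + 4 = 10.
No covering selection has total cost below 10.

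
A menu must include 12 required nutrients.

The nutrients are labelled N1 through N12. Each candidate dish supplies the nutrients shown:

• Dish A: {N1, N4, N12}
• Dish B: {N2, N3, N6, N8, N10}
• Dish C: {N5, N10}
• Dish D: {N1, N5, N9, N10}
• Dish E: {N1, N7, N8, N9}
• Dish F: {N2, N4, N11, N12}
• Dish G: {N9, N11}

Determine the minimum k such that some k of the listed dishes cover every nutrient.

4

Take {B, C, E, F}. Their union is {N1, N2, N3, N4, N5, N6, N7, N8, N9, N10, N11, N12}, which is all 12 nutrients.
Only B contains N3, so B is forced; the remaining 7 nutrients need at least 3 more dishes (each remaining dish adds at most 3) — so at least 4 dishes are needed, and 4 is optimal.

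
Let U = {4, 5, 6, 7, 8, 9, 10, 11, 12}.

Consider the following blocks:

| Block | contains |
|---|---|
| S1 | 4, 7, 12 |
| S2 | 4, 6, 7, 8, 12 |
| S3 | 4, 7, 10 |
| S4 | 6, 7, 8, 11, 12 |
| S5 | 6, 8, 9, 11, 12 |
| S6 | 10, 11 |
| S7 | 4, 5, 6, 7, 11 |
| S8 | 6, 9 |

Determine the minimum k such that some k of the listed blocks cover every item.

S5 and S6 and S7 together: S5 ∪ S6 ∪ S7 = {4, 5, 6, 7, 8, 9, 10, 11, 12} — every item is covered.
Only S7 contains 5, so S7 is forced; the remaining 4 items need at least 2 more blocks (each remaining block adds at most 3) — so at least 3 blocks are needed, and 3 is optimal.

3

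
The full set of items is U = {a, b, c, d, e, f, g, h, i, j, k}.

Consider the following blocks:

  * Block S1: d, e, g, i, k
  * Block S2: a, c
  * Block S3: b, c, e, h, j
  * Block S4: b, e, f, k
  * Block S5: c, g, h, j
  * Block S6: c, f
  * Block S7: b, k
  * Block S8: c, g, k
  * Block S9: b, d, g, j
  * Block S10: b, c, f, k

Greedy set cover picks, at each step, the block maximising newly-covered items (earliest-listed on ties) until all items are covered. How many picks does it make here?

Greedy: pick S1 (covers 5 new) → pick S3 (covers 4 new) → pick S2 (covers 1 new) → pick S4 (covers 1 new). Total picks: 4.

4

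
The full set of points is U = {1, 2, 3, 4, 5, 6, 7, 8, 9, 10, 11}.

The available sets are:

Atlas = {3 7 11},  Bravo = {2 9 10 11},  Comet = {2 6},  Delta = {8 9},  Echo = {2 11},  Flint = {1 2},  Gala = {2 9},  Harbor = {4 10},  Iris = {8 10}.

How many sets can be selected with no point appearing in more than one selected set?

4

Atlas, Delta, Flint, Harbor are pairwise disjoint (Atlas={3,7,11}; Delta={8,9}; Flint={1,2}; Harbor={4,10}).
Every remaining set overlaps one of these, and no 5 of the listed sets are pairwise disjoint, so 4 is the maximum.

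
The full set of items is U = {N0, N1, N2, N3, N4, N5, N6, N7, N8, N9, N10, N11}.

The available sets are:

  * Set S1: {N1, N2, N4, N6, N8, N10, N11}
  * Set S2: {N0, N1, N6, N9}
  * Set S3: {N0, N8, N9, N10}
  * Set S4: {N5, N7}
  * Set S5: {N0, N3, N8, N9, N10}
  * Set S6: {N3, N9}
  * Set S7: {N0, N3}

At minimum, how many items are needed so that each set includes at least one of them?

4

The 4 items {N0, N5, N9, N11} hit every set.
No choice of 3 items meets every set, so 4 is the minimum.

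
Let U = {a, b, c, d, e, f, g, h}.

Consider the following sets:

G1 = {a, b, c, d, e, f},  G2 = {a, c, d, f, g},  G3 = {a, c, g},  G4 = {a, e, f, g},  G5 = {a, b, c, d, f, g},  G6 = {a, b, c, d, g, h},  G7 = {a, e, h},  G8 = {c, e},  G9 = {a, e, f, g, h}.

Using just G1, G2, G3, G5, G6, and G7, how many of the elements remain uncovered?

0

Union of G1, G2, G3, G5, G6, G7 = {a, b, c, d, e, f, g, h} — that's every element, so 0 are uncovered.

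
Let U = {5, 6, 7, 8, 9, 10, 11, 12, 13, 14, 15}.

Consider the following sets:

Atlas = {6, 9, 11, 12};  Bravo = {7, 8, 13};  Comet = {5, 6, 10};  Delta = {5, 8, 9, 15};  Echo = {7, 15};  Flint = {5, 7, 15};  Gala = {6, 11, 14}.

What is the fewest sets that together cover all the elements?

5

Atlas and Bravo and Comet and Delta and Gala together: Atlas ∪ Bravo ∪ Comet ∪ Delta ∪ Gala = {5, 6, 7, 8, 9, 10, 11, 12, 13, 14, 15} — every element is covered.
No 4 of the 7 sets cover everything (all 35 combinations miss at least one element), so 5 is optimal.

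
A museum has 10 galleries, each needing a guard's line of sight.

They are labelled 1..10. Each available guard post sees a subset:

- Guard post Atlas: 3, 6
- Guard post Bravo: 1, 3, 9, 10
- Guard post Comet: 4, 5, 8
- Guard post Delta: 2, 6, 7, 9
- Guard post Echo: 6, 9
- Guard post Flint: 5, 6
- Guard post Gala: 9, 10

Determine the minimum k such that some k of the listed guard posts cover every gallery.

Take {Bravo, Comet, Delta}. Their union is {1, 2, 3, 4, 5, 6, 7, 8, 9, 10}, which is all 10 galleries.
Each guard post has at most 4 galleries, and 2·4 = 8 < 10 — so at least 3 guard posts are needed, and 3 is optimal.

3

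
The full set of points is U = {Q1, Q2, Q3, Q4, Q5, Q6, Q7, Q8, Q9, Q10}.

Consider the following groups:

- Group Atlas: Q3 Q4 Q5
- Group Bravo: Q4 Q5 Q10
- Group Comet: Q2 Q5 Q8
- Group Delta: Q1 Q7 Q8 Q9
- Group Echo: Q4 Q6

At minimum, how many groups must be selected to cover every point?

Atlas, Bravo, Comet, Delta, and Echo cover everything between them: the union {Q1, Q2, Q3, Q4, Q5, Q6, Q7, Q8, Q9, Q10} is all of U.
No 4 of the 5 groups cover everything (all 5 combinations miss at least one point), so 5 is optimal.

5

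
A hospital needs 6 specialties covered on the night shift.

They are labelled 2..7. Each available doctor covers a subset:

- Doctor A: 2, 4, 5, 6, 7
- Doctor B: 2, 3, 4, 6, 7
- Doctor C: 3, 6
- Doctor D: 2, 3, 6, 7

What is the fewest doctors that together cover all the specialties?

2

Take {A, B}. Their union is {2, 3, 4, 5, 6, 7}, which is all 6 specialties.
No single doctor has all 6 specialties (the largest, A, has 5), so 2 is optimal.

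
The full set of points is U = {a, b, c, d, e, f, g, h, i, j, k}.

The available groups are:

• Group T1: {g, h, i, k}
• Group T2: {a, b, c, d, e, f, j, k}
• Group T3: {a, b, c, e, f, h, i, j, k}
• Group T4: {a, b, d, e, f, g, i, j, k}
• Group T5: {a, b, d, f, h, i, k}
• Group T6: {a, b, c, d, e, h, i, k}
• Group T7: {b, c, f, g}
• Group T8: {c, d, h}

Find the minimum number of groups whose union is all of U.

2

Take {T1, T2}. Their union is {a, b, c, d, e, f, g, h, i, j, k}, which is all 11 points.
No single group has all 11 points (the largest, T3, has 9), so 2 is optimal.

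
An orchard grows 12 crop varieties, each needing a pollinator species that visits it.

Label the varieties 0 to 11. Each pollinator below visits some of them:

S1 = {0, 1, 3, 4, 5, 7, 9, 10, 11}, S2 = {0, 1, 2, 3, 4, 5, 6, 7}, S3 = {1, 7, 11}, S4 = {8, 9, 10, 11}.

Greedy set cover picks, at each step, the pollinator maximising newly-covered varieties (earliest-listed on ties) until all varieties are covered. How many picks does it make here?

Greedy: pick S1 (covers 9 new) → pick S2 (covers 2 new) → pick S4 (covers 1 new). Total picks: 3.
(The true minimum cover uses only 2 pollinators, so greedy is not optimal here.)

3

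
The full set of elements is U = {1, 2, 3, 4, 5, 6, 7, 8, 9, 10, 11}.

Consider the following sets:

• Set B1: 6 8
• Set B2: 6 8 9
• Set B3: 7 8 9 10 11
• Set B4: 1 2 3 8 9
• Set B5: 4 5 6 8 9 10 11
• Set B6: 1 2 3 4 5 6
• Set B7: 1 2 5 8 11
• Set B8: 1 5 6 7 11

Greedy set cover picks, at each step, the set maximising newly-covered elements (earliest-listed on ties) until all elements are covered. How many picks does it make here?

3

Greedy: pick B5 (covers 7 new) → pick B4 (covers 3 new) → pick B3 (covers 1 new). Total picks: 3.
(The true minimum cover uses only 2 sets, so greedy is not optimal here.)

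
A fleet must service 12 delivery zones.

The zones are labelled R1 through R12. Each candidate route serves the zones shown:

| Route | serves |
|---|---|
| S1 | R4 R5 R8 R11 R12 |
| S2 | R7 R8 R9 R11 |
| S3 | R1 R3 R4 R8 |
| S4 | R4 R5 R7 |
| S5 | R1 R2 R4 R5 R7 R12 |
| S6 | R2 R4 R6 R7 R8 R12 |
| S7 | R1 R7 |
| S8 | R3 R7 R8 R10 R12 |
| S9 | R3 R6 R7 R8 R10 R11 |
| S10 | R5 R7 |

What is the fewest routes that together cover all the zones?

Take {S2, S5, S9}. Their union is {R1, R2, R3, R4, R5, R6, R7, R8, R9, R10, R11, R12}, which is all 12 zones.
Only S2 contains R9, so S2 is forced; the remaining 8 zones need at least 2 more routes (each remaining route adds at most 5) — so at least 3 routes are needed, and 3 is optimal.

3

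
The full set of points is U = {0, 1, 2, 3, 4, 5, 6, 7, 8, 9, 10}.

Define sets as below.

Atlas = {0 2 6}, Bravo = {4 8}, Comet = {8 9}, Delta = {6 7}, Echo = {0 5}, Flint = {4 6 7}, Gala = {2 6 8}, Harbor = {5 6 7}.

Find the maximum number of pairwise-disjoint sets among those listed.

Bravo, Delta, Echo are pairwise disjoint (Bravo={4,8}; Delta={6,7}; Echo={0,5}).
Every remaining set overlaps one of these, and no 4 of the listed sets are pairwise disjoint, so 3 is the maximum.

3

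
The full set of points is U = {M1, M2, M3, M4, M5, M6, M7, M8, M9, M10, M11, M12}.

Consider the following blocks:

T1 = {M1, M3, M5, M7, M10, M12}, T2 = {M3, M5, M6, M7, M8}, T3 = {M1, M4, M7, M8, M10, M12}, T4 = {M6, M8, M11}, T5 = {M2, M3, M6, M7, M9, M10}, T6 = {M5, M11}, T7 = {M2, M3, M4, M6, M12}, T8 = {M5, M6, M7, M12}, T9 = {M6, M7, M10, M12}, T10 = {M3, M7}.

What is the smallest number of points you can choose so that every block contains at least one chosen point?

3

H = {M5, M6, M7} meets every block (each contains at least one member of H), and |H| = 3.
No choice of 2 points meets every block, so 3 is the minimum.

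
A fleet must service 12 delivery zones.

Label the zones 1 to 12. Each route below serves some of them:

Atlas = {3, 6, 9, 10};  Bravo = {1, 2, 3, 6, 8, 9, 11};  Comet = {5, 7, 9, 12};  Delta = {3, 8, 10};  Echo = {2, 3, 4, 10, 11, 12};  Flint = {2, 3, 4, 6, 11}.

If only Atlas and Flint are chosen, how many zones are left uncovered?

5

Union of Atlas, Flint = {2, 3, 4, 6, 9, 10, 11}.
Not covered: 1, 5, 7, 8, 12 — 5 zones.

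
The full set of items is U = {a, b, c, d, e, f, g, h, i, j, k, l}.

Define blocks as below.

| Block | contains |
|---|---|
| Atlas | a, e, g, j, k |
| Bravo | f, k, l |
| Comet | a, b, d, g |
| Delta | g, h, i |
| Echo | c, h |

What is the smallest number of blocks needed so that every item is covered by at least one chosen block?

Atlas and Bravo and Comet and Delta and Echo together: Atlas ∪ Bravo ∪ Comet ∪ Delta ∪ Echo = {a, b, c, d, e, f, g, h, i, j, k, l} — every item is covered.
Only Atlas contains e, so Atlas is forced; the remaining 7 items need at least 4 more blocks (each remaining block adds at most 2) — so at least 5 blocks are needed, and 5 is optimal.

5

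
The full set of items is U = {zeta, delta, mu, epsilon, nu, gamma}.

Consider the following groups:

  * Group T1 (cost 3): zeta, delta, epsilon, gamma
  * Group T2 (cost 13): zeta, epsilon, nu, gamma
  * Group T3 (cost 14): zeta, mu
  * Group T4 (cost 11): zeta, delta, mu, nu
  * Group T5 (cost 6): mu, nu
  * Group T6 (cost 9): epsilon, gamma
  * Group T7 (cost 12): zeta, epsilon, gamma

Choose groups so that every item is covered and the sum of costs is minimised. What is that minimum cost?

T1, T5 together cover every item (T1 ∪ T5 = {zeta, delta, mu, epsilon, nu, gamma}); total cost 3 + 6 = 9.
No covering selection has total cost below 9.

9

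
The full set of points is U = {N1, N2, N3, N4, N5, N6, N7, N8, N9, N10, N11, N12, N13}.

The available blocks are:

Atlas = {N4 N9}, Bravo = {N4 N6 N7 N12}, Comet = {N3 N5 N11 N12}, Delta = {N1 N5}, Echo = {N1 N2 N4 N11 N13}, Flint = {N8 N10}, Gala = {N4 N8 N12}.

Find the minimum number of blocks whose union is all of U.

5

Atlas, Bravo, Comet, Echo, and Flint cover everything between them: the union {N1, N2, N3, N4, N5, N6, N7, N8, N9, N10, N11, N12, N13} is all of U.
No 4 of the 7 blocks cover everything (all 35 combinations miss at least one point), so 5 is optimal.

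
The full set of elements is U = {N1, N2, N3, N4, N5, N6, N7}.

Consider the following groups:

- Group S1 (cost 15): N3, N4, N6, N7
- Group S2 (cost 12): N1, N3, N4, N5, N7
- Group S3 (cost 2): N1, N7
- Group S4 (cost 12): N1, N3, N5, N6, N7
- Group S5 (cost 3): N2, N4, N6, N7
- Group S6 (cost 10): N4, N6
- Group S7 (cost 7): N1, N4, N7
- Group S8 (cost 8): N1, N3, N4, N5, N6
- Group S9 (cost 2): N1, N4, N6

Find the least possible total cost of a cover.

11

S5, S8 together cover every element (S5 ∪ S8 = {N1, N2, N3, N4, N5, N6, N7}); total cost 3 + 8 = 11.
The greedy pick S9, S5, S8 costs 13; no covering selection beats 11.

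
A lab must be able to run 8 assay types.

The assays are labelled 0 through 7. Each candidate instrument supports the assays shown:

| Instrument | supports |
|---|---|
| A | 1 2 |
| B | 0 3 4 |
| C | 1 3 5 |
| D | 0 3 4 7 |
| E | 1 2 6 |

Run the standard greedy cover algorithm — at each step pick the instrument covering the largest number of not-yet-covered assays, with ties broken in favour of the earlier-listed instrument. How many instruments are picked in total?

3

Greedy: pick D (covers 4 new) → pick E (covers 3 new) → pick C (covers 1 new). Total picks: 3.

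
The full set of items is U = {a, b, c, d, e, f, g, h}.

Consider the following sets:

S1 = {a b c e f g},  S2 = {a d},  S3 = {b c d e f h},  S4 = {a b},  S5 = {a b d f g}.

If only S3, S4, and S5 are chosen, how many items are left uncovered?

Union of S3, S4, S5 = {a, b, c, d, e, f, g, h} — that's every item, so 0 are uncovered.

0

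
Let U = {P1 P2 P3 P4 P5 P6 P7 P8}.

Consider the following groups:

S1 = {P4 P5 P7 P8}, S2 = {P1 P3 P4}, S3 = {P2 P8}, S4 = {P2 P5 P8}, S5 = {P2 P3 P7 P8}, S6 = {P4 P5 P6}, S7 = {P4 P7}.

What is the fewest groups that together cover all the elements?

3

Take {S2, S5, S6}. Their union is {P1, P2, P3, P4, P5, P6, P7, P8}, which is all 8 elements.
Only S2 contains P1, so S2 is forced; the remaining 5 elements need at least 2 more groups (each remaining group adds at most 3) — so at least 3 groups are needed, and 3 is optimal.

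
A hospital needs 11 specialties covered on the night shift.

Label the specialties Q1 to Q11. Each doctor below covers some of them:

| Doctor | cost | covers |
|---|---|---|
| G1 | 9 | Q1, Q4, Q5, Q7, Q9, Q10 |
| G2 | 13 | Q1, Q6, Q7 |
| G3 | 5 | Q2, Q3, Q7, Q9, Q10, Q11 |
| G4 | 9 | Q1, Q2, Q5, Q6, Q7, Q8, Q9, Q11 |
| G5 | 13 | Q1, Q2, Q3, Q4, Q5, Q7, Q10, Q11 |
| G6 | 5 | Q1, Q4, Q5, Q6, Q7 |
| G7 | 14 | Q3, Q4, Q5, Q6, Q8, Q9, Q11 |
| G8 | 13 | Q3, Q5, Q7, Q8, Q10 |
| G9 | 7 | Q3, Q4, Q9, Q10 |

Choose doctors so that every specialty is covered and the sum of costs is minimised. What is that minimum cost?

G4, G9 together cover every specialty (G4 ∪ G9 = {Q1, Q2, Q3, Q4, Q5, Q6, Q7, Q8, Q9, Q10, Q11}); total cost 9 + 7 = 16.
The greedy pick G3, G6, G4 costs 19; no covering selection beats 16.

16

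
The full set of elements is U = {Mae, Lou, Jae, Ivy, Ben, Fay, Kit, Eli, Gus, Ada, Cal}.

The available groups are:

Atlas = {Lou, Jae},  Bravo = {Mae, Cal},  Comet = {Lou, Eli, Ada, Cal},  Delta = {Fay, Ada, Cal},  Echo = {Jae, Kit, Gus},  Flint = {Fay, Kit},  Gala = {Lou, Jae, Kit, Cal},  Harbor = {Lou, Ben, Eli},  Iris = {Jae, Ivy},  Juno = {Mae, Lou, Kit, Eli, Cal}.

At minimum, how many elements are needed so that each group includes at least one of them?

4

Take H = {Lou, Ivy, Kit, Cal}. Each listed group contains at least one of these, so H is a hitting set of size 4.
The groups Bravo, Flint, Harbor, Iris are pairwise disjoint, so any hitting set needs a separate element for each — at least 4. Hence 4 is optimal.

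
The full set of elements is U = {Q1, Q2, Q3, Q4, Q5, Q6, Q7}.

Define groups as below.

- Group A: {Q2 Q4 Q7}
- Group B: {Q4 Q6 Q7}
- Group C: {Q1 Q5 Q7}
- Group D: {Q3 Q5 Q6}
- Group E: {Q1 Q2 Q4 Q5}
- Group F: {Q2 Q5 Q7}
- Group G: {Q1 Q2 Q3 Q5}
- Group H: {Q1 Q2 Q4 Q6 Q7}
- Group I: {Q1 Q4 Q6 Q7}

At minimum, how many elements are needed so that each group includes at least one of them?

2

Take T = {Q4, Q5}. Each listed group contains at least one of these, so T is a hitting set of size 2.
The groups A, D are pairwise disjoint, so any hitting set needs a separate element for each — at least 2. Hence 2 is optimal.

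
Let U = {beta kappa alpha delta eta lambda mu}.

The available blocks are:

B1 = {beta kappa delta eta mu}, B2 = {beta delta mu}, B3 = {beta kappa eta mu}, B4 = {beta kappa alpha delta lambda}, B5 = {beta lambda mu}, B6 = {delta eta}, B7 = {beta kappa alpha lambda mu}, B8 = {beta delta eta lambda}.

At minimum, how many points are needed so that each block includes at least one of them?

The 2 points {beta, delta} hit every block.
The blocks B5, B6 are pairwise disjoint, so any hitting set needs a separate point for each — at least 2. Hence 2 is optimal.

2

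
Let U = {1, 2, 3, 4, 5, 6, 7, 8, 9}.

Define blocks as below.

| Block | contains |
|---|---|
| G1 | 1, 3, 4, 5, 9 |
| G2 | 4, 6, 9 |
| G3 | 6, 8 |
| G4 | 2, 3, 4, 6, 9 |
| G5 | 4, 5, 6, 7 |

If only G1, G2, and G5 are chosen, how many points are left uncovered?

2

Union of G1, G2, G5 = {1, 3, 4, 5, 6, 7, 9}.
Not covered: 2, 8 — 2 points.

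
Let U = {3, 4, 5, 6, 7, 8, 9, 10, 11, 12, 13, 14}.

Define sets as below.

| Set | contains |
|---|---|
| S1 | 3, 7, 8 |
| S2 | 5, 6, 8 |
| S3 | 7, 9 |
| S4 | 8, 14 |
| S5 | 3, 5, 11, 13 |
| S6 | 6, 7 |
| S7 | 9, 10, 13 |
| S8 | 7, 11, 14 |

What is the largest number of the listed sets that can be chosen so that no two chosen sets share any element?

3

S3, S4, S5 are pairwise disjoint (S3={7,9}; S4={8,14}; S5={3,5,11,13}).
Every remaining set overlaps one of these, and no 4 of the listed sets are pairwise disjoint, so 3 is the maximum.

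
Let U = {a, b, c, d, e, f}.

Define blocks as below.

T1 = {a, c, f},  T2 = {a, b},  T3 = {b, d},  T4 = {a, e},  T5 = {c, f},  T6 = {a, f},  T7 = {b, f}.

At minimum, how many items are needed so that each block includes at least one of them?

3

H = {b, e, f} meets every block (each contains at least one member of H), and |H| = 3.
The blocks T3, T4, T5 are pairwise disjoint, so any hitting set needs a separate item for each — at least 3. Hence 3 is optimal.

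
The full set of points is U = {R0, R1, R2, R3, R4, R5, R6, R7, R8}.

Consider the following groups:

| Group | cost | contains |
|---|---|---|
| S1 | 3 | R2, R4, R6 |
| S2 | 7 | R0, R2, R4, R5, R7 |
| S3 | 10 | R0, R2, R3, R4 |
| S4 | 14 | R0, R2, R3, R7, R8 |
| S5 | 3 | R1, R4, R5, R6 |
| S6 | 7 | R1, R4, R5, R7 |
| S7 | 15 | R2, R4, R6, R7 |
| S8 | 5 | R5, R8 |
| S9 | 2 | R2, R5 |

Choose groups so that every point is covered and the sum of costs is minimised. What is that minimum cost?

S4, S5 together cover every point (S4 ∪ S5 = {R0, R1, R2, R3, R4, R5, R6, R7, R8}); total cost 14 + 3 = 17.
The greedy pick S5, S9, S2, S8, S3 costs 27; no covering selection beats 17.

17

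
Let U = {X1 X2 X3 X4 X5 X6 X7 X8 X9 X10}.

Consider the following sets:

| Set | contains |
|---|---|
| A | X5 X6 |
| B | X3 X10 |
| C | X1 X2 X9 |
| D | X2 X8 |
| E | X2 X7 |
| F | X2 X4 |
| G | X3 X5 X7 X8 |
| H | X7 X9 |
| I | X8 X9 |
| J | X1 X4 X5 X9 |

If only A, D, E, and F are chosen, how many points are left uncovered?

4

Union of A, D, E, F = {X2, X4, X5, X6, X7, X8}.
Not covered: X1, X3, X9, X10 — 4 points.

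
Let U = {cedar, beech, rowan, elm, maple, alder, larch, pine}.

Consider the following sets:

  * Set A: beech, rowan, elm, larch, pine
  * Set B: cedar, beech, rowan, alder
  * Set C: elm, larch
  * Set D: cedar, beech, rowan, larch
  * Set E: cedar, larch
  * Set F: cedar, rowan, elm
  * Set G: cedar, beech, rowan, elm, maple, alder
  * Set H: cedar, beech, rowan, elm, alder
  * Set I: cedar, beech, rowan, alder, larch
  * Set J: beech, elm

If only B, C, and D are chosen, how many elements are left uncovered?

Union of B, C, D = {cedar, beech, rowan, elm, alder, larch}.
Not covered: maple, pine — 2 elements.

2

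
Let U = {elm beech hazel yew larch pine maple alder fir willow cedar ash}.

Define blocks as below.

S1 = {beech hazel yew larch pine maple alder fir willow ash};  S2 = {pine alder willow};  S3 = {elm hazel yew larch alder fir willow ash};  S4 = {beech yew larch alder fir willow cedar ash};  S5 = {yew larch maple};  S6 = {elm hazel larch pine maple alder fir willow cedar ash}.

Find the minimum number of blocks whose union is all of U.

2

S4 and S6 cover everything between them: the union {elm, beech, hazel, yew, larch, pine, maple, alder, fir, willow, cedar, ash} is all of U.
No single block has all 12 elements (the largest, S1, has 10), so 2 is optimal.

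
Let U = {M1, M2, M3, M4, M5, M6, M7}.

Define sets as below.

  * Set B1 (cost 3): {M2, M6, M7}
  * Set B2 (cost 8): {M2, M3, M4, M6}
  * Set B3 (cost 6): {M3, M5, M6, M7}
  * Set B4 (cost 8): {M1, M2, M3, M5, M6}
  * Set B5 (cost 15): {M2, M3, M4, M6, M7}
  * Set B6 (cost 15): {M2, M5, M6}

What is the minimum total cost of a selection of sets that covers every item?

19

B1, B2, B4 together cover every item (B1 ∪ B2 ∪ B4 = {M1, M2, M3, M4, M5, M6, M7}); total cost 3 + 8 + 8 = 19.
No covering selection has total cost below 19.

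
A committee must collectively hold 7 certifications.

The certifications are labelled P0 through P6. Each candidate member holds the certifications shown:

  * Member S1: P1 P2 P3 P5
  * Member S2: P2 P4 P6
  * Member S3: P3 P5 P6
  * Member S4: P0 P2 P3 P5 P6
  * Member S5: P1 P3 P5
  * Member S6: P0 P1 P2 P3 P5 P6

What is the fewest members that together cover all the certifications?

S2 and S6 together: S2 ∪ S6 = {P0, P1, P2, P3, P4, P5, P6} — every certification is covered.
No single member has all 7 certifications (the largest, S6, has 6), so 2 is optimal.

2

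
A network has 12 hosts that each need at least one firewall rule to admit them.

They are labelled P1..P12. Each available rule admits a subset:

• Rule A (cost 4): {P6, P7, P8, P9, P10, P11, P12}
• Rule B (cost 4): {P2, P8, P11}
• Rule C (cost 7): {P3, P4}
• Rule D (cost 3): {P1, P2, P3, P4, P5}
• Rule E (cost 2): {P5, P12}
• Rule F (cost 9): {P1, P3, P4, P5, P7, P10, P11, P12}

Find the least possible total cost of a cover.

A, D together cover every host (A ∪ D = {P1, P2, P3, P4, P5, P6, P7, P8, P9, P10, P11, P12}); total cost 4 + 3 = 7.
No covering selection has total cost below 7.

7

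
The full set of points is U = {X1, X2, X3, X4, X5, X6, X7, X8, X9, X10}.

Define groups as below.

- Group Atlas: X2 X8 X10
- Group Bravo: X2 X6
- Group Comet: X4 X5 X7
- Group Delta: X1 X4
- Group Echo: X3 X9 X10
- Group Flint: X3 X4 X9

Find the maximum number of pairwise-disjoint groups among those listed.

Bravo, Comet, Echo are pairwise disjoint (Bravo={X2,X6}; Comet={X4,X5,X7}; Echo={X3,X9,X10}).
Every remaining group overlaps one of these, and no 4 of the listed groups are pairwise disjoint, so 3 is the maximum.

3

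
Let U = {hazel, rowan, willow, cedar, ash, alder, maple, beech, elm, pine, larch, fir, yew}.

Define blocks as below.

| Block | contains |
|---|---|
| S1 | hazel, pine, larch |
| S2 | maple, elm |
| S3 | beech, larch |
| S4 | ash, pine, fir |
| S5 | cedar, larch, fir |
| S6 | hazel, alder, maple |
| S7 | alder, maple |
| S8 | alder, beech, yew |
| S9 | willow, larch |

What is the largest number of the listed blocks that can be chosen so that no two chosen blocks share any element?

S2, S4, S8, S9 are pairwise disjoint (S2={maple,elm}; S4={ash,pine,fir}; S8={alder,beech,yew}; S9={willow,larch}).
Every remaining block overlaps one of these, and no 5 of the listed blocks are pairwise disjoint, so 4 is the maximum.

4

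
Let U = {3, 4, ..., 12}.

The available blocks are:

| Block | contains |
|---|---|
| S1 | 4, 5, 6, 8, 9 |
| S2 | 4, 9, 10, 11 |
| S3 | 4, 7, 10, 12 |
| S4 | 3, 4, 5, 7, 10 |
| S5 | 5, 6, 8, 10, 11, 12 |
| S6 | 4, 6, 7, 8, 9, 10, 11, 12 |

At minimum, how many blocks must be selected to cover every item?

S4 and S6 together: S4 ∪ S6 = {3, 4, 5, 6, 7, 8, 9, 10, 11, 12} — every item is covered.
No single block has all 10 items (the largest, S6, has 8), so 2 is optimal.

2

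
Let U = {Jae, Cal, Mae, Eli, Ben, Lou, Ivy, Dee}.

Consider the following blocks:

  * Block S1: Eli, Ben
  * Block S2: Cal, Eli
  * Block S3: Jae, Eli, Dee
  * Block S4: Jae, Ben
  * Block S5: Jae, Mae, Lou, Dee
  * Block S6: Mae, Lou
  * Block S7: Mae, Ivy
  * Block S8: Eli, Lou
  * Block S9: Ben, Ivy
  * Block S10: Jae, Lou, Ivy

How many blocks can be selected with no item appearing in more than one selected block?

3

S2, S6, S9 are pairwise disjoint (S2={Cal,Eli}; S6={Mae,Lou}; S9={Ben,Ivy}).
Every remaining block overlaps one of these, and no 4 of the listed blocks are pairwise disjoint, so 3 is the maximum.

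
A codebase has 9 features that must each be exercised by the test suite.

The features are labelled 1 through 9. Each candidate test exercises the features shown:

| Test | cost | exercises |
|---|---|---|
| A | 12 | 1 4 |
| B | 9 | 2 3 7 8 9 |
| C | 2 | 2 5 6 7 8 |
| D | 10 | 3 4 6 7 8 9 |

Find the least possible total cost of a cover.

A, B, C together cover every feature (A ∪ B ∪ C = {1, 2, 3, 4, 5, 6, 7, 8, 9}); total cost 12 + 9 + 2 = 23.
The greedy pick C, D, A costs 24; no covering selection beats 23.

23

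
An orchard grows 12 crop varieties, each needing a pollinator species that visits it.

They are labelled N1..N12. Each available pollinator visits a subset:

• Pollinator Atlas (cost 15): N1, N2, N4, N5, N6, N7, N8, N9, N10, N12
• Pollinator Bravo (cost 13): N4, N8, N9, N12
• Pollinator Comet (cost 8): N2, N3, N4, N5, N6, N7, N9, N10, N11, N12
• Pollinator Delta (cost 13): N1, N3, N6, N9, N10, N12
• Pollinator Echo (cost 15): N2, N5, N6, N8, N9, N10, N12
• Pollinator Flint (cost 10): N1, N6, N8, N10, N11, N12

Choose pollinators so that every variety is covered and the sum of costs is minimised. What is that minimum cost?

Comet, Flint together cover every variety (Comet ∪ Flint = {N1, N2, N3, N4, N5, N6, N7, N8, N9, N10, N11, N12}); total cost 8 + 10 = 18.
No covering selection has total cost below 18.

18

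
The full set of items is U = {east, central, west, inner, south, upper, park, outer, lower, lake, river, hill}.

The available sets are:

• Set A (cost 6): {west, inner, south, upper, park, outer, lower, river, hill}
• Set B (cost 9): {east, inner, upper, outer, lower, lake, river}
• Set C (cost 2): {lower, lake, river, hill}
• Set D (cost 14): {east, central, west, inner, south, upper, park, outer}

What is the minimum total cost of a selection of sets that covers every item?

C, D together cover every item (C ∪ D = {east, central, west, inner, south, upper, park, outer, lower, lake, river, hill}); total cost 2 + 14 = 16.
The greedy pick C, A, D costs 22; no covering selection beats 16.

16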